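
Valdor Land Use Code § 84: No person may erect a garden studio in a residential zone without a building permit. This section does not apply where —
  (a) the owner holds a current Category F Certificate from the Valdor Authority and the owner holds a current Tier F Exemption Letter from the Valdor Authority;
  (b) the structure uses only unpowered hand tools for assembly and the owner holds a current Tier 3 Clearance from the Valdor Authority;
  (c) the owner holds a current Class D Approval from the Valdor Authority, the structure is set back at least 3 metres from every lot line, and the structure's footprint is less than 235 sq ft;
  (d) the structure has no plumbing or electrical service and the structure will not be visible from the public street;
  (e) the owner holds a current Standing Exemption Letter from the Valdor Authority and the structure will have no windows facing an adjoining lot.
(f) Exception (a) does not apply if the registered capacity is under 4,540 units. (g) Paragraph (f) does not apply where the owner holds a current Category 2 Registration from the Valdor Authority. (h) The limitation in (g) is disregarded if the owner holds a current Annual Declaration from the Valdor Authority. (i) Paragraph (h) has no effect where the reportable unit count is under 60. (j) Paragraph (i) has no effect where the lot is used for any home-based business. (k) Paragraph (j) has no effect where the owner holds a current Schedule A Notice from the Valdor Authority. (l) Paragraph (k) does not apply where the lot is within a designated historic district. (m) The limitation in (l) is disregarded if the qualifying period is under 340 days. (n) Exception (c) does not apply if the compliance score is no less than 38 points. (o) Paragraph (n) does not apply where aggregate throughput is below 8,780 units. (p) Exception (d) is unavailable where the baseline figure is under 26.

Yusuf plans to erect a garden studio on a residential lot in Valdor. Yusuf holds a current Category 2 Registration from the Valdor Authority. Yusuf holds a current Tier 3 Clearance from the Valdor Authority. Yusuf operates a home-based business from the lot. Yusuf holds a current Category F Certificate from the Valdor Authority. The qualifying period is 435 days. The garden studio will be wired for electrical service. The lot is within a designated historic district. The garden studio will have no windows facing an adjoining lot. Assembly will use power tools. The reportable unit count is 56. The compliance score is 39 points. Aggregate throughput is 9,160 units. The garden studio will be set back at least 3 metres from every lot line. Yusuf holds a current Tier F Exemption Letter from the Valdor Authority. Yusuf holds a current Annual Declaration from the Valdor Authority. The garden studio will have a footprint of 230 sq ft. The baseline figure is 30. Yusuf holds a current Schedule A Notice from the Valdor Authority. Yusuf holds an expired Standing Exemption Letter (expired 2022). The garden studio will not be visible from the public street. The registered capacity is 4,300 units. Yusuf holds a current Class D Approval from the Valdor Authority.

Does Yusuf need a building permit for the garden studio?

Exception (a) is satisfied on its face — a current Category F Certificate is held; a current Tier F Exemption Letter is held. Turning to paragraphs (f)–(m): (f) applies — the registered capacity is 4,300 units, under the 4,540 units limit. (g) is triggered (a current Category 2 Registration is held), but is itself disapplied by (h): (h) operates — a current Annual Declaration is held. (i) would limit (h) — the reportable unit count is 56, under the 60 limit — but (j) sets (i) aside: (j) is engaged — a home-based business operates on the lot. (k) would limit (j) — a current Schedule A Notice is held — but (l) sets (k) aside: (l) operates — the lot is in a historic district. (m) is not triggered (the qualifying period is 435 days, not under 340 days), so (l) stands. (a) is therefore removed.
Exception (b) requires that the structure uses only unpowered hand tools for assembly; but assembly uses power tools, so (b) is unavailable.
All of (c)'s requirements are met (a current Class D Approval is held; the setback is at least 3 m on every side; the structure's footprint is 230 sq ft, less than the 235 sq ft limit). But applying paragraphs (n)–(o): (n) operates against (c): the compliance score is 39 points, meeting the 38 points threshold. (o) is not triggered (aggregate throughput is 9,160 units, not below 8,780 units), so (n) stands. (c) is therefore removed.
Exception (d) does not apply: electrical service is planned.
Exception (e) fails — the Standing Exemption Letter is not current.
No exception displaces § 84.

Yes — Yusuf must obtain a building permit.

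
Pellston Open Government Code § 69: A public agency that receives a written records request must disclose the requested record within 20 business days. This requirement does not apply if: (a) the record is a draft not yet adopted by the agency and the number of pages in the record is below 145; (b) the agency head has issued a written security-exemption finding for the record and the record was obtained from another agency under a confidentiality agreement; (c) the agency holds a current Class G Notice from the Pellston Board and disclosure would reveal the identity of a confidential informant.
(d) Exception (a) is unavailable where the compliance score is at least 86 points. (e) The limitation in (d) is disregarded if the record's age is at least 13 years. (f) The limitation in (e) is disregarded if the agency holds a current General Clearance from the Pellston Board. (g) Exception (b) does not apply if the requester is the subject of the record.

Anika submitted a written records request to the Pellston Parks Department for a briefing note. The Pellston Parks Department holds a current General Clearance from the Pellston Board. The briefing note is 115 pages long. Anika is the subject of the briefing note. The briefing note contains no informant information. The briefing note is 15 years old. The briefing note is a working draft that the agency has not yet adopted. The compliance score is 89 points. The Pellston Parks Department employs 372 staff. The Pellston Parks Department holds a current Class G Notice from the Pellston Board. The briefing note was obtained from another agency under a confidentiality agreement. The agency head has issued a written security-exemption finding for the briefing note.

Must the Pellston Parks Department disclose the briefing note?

Yes — the Pellston Parks Department must disclose the briefing note.

Exception (a): the briefing note is an unadopted draft; the number of pages in the record is 115, below the 145 limit — every condition holds. However, paragraphs (d)–(f) must be considered: (d) operates — the compliance score is 89 points, meeting the 86 points threshold. (e) would limit (d) — the record's age is 15 years, meeting the 13 years threshold — but (f) sets (e) aside: (f) operates — a current General Clearance is held. Exception (a) does not apply.
All of (b)'s requirements are met (a written security-exemption finding has been issued; the briefing note was obtained under a confidentiality agreement). Turning to paragraph (g): (g) operates against (b): Anika is the subject of the briefing note. Exception (b) does not apply.
Exception (c) does not apply: the briefing note contains no informant information.
No exception displaces § 69.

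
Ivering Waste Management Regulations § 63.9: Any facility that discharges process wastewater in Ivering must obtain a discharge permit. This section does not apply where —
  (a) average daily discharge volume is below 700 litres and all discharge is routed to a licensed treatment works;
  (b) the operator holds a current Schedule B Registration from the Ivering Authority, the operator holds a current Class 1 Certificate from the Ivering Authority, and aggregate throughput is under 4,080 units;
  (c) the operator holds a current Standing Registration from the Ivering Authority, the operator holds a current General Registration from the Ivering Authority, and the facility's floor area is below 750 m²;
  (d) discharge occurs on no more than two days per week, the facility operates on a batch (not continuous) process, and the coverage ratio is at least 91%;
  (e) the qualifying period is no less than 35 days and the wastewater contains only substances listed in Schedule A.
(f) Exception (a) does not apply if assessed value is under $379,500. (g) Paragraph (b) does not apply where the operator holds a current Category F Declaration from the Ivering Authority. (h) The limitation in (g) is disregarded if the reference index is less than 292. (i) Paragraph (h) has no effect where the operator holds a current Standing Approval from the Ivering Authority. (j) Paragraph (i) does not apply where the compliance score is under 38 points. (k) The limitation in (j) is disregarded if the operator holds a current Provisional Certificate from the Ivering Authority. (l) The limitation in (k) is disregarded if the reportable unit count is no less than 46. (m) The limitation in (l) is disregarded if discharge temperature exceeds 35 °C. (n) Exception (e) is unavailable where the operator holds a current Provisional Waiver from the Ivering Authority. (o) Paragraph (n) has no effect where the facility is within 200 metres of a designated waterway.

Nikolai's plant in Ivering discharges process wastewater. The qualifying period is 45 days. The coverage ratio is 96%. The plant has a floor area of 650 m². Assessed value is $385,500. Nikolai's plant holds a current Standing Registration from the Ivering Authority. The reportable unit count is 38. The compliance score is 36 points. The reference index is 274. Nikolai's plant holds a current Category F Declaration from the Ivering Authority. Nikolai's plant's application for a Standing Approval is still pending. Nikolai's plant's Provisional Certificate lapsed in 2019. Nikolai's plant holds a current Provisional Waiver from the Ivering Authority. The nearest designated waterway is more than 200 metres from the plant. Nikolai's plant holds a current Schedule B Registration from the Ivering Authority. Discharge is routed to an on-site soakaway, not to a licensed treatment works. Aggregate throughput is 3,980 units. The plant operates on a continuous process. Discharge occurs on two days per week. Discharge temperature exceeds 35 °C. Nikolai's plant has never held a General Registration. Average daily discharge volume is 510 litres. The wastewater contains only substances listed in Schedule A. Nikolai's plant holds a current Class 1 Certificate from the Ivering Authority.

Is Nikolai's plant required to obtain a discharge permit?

Exception (a) requires that all discharge is routed to a licensed treatment works; but discharge is not routed to a licensed treatment works, so (a) is unavailable.
Exception (b)'s conditions are all satisfied: a current Schedule B Registration is held; a current Class 1 Certificate is held; aggregate throughput is 3,980 units, under the 4,080 units limit. Applying paragraphs (g)–(m): (g) would limit (b) — a current Category F Declaration is held — but (h) sets (g) aside: (h) operates — the reference index is 274, less than the 292 limit. (i), which would lift (h), is not engaged — the Standing Approval is not current. So (b) applies.
Exception (c) fails — no current General Registration is held.
Exception (d) requires that the facility operates on a batch (not continuous) process; but the facility operates on a continuous process, so (d) is unavailable.
Exception (e): the qualifying period is 45 days, meeting the 35 days threshold; the wastewater is Schedule-A-only — every condition holds. However, paragraphs (n)–(o) must be considered: (n) operates — a current Provisional Waiver is held. (o), which would lift (n), is not triggered — the plant is more than 200 m from any designated waterway. Exception (e) does not apply.

No — exception (b) applies; Nikolai's plant is not required to obtain a discharge permit.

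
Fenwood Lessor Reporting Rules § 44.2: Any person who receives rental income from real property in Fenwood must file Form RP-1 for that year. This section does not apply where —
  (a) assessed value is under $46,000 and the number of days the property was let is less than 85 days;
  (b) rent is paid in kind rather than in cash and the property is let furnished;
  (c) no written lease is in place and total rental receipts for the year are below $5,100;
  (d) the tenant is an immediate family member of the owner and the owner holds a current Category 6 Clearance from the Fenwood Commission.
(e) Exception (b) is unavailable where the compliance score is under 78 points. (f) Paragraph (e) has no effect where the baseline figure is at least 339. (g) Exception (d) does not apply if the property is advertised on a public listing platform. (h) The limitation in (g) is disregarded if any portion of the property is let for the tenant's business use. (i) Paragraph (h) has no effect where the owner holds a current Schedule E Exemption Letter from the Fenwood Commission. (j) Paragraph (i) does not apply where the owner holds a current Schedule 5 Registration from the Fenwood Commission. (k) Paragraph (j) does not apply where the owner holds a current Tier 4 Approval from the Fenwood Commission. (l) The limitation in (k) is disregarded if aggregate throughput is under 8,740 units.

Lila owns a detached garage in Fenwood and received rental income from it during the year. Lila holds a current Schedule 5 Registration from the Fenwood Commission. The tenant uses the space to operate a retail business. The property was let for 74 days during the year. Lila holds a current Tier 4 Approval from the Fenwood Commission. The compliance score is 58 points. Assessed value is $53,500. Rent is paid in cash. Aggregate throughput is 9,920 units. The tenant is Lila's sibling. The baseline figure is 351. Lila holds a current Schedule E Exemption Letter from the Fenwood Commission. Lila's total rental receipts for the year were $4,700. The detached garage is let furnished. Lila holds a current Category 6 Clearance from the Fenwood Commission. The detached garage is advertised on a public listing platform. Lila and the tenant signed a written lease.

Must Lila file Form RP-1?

Yes — Lila must file Form RP-1.

Exception (a) requires that assessed value is under $46,000; but assessed value is $53,500, not under $46,000, so (a) is unavailable.
Exception (b) does not apply: rent is paid in cash.
Exception (c) requires that no written lease is in place; but a written lease is in place, so (c) is unavailable.
Exception (d): the tenant is an immediate family member; a current Category 6 Clearance is held — every condition holds. However, paragraphs (g)–(l) must be considered: (g) is engaged — the property is publicly advertised. (h) would limit (g) — the space is let for business use — but (i) sets (h) aside: (i) operates against (h): a current Schedule E Exemption Letter is held. (j) is triggered (a current Schedule 5 Registration is held), but is itself disapplied by (k): (k) is engaged — a current Tier 4 Approval is held. (l) is inapplicable (aggregate throughput is 9,920 units, not under 8,740 units), so (k) stands. Exception (d) does not apply.
No exception applies. The general rule governs.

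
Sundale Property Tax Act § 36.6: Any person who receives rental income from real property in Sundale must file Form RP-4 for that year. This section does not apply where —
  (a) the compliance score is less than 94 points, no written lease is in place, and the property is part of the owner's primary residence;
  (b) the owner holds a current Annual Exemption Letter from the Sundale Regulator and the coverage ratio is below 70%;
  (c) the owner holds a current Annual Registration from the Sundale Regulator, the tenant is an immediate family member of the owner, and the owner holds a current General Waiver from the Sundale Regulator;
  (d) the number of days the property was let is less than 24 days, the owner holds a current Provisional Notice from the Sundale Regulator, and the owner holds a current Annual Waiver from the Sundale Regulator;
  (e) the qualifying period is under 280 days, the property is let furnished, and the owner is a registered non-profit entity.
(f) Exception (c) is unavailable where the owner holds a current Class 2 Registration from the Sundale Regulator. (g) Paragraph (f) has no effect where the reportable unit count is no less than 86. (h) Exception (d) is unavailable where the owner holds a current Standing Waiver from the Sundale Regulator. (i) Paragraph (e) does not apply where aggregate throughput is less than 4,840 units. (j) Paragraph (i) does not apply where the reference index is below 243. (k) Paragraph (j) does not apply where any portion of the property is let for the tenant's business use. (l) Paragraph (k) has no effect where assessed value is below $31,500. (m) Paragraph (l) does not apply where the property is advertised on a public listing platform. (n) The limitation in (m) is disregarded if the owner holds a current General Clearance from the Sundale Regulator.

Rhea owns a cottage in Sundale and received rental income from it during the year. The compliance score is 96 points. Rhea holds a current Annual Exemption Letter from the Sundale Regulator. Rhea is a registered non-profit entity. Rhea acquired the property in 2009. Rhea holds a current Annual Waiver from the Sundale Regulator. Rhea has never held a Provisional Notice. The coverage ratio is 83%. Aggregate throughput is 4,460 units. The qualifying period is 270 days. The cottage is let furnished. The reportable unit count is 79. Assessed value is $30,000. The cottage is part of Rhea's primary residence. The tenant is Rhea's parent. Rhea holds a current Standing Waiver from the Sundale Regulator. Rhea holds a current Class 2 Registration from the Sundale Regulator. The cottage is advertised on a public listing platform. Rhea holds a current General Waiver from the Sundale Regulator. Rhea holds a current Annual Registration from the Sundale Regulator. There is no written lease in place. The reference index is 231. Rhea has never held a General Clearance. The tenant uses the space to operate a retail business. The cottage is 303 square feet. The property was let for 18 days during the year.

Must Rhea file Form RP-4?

Yes — Rhea must file Form RP-4.

Exception (a) requires that the compliance score is less than 94 points; but the compliance score is 96 points, not less than 94 points, so (a) is unavailable.
Exception (b) does not apply: the coverage ratio is 83%, not below 70%.
Exception (c) is satisfied on its face — a current Annual Registration is held; the tenant is an immediate family member; a current General Waiver is held. However, paragraphs (f)–(g) must be considered: (f) operates — a current Class 2 Registration is held. (g), which would lift (f), is not engaged — the reportable unit count is 79, short of 86. (c) is therefore removed.
Exception (d) fails — there is no Provisional Notice in force.
Exception (e) is satisfied on its face — the qualifying period is 270 days, under the 280 days limit; the property is let furnished; Rhea is a registered non-profit. But: (i) operates — aggregate throughput is 4,460 units, less than the 4,840 units limit. (j) would limit (i) — the reference index is 231, below the 243 limit — but (k) sets (j) aside: (k) operates against (j): the space is let for business use. (l) operates (assessed value is $30,000, below the $31,500 limit), but yields to (m): (m) is engaged — the property is publicly advertised. (n), which would lift (m), does not operate here — the General Clearance is not current. Exception (e) does not apply.
No exception is made out. Rhea falls within the general rule.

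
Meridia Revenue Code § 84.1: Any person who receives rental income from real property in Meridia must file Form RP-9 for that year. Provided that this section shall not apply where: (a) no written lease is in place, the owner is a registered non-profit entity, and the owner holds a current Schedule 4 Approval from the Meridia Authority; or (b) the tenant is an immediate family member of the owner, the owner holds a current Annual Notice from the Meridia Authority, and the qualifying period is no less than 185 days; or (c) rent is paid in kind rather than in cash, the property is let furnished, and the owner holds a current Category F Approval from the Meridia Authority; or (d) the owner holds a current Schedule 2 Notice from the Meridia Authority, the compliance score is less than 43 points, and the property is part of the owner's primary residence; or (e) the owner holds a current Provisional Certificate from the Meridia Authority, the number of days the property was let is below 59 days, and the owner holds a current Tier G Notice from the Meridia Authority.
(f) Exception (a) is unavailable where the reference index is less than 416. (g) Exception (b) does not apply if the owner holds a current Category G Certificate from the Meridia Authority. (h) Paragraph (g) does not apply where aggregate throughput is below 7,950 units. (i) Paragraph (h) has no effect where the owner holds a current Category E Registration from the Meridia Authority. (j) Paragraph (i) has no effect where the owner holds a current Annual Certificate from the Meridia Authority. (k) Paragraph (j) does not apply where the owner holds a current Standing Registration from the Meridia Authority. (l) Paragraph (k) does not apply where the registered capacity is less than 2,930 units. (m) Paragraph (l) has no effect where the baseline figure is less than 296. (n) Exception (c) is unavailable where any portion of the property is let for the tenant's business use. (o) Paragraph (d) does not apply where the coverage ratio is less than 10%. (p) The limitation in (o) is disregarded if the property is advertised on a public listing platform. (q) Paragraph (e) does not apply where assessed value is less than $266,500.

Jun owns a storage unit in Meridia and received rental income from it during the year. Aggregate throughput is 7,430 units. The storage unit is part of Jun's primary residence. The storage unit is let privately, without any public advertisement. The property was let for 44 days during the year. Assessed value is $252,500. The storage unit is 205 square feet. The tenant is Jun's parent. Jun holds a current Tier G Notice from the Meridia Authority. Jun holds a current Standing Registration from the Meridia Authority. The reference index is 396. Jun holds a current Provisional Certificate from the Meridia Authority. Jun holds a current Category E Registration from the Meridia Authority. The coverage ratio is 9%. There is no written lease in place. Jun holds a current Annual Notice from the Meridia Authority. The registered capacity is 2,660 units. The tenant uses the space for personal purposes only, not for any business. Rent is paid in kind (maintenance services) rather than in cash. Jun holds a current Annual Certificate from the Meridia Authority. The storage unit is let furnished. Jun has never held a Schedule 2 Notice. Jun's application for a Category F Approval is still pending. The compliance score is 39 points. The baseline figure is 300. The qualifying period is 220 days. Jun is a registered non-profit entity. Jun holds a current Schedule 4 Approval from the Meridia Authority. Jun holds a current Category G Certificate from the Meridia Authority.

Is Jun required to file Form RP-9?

Exception (a): there is no written lease; Jun is a registered non-profit; a current Schedule 4 Approval is held — every condition holds. But applying paragraph (f): (f) is triggered — the reference index is 396, less than the 416 limit. So (a) is unavailable.
Exception (b): the tenant is an immediate family member; a current Annual Notice is held; the qualifying period is 220 days, meeting the 185 days threshold — every condition holds. Applying paragraphs (g)–(m): (g) is triggered (a current Category G Certificate is held), but is displaced by (h): (h) is engaged — aggregate throughput is 7,430 units, below the 7,950 units limit. (i) is triggered (a current Category E Registration is held), but is displaced by (j): (j) is triggered — a current Annual Certificate is held. (k) would limit (j) — a current Standing Registration is held — but (l) sets (k) aside: (l) operates against (k): the registered capacity is 2,660 units, less than the 2,930 units limit. (m), which would lift (l), is inapplicable — the baseline figure is 300, not less than 296. Exception (b) stands.
Exception (c) does not apply: the Category F Approval is not current.
Exception (d) requires that the owner holds a current Schedule 2 Notice from the Meridia Authority; but the Schedule 2 Notice is not current, so (d) is unavailable.
All of (e)'s requirements are met (a current Provisional Certificate is held; the number of days the property was let is 44 days, below the 59 days limit; a current Tier G Notice is held). But: (q) operates against (e): assessed value is $252,500, less than the $266,500 limit. Exception (e) does not apply.

No — exception (b) applies; Jun is not required to file Form RP-9.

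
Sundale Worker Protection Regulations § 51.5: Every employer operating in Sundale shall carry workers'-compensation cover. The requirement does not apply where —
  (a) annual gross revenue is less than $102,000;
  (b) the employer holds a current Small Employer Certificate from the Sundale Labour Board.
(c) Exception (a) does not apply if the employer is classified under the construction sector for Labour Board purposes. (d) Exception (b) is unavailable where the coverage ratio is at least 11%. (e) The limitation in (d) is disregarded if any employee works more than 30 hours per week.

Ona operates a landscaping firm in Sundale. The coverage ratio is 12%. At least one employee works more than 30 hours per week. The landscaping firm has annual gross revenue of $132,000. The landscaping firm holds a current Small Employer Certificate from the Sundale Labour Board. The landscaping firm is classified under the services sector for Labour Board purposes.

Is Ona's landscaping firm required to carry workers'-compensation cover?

Exception (a) requires that annual gross revenue is less than $102,000; but annual gross revenue is $132,000, not less than $102,000, so (a) is unavailable.
Exception (b): a current Small Employer Certificate is held — every condition holds. As to paragraphs (d)–(e): (d) is engaged (the coverage ratio is 12%, meeting the 11% threshold), but is overridden by (e): (e) operates — at least one employee exceeds 30 hours/week. (b) remains available.

No — exception (b) applies; Ona's landscaping firm is not required to carry workers'-compensation cover.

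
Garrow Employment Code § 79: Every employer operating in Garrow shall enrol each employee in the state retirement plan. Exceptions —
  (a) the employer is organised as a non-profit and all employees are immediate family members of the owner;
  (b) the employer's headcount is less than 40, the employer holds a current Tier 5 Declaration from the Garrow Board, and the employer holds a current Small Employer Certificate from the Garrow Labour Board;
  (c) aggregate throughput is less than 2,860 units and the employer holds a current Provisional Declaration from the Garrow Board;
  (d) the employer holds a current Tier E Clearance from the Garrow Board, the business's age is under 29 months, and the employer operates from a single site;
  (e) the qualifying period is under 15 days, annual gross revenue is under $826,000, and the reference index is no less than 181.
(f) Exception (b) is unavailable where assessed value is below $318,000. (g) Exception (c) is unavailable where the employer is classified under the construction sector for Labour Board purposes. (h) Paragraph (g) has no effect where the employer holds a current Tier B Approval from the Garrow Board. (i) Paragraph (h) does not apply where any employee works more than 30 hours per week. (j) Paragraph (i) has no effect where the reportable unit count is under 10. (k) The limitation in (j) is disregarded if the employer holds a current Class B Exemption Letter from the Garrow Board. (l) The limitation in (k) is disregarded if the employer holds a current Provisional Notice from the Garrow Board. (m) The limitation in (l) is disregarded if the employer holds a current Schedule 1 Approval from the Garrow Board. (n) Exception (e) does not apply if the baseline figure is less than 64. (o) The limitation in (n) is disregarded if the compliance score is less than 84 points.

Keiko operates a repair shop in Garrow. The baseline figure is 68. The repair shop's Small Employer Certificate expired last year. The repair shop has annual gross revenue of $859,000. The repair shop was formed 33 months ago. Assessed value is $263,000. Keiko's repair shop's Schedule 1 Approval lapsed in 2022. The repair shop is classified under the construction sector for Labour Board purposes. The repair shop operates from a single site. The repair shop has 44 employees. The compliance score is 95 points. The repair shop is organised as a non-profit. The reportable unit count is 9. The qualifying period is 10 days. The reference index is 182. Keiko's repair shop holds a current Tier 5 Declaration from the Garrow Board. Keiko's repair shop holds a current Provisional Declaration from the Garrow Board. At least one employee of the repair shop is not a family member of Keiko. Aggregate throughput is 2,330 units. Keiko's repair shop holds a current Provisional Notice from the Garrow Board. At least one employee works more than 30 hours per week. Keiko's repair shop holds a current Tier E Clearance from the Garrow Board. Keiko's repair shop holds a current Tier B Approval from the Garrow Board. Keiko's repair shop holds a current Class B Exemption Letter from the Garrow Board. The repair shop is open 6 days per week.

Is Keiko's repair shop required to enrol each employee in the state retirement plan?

No — exception (c) applies; Keiko's repair shop is not required to enrol each employee in the state retirement plan.

Exception (a) requires that all employees are immediate family members of the owner; but at least one employee is not a family member, so (a) is unavailable.
Exception (b) does not apply: the employer's headcount is 44, not less than 40.
Exception (c): aggregate throughput is 2,330 units, less than the 2,860 units limit; a current Provisional Declaration is held — every condition holds. Under paragraphs (g)–(m): (g) is engaged (the repair shop is classified under the construction sector), but is itself disapplied by (h): (h) operates against (g): a current Tier B Approval is held. (i) would limit (h) — at least one employee exceeds 30 hours/week — but (j) sets (i) aside: (j) operates against (i): the reportable unit count is 9, under the 10 limit. (k) operates (a current Class B Exemption Letter is held), but is overridden by (l): (l) operates against (k): a current Provisional Notice is held. (m) is inapplicable (the Schedule 1 Approval is not current), so (l) stands. Exception (c) stands.
Exception (d) fails — the business's age is 33 months, not under 29 months.
Exception (e) does not apply: annual gross revenue is $859,000, not under $826,000.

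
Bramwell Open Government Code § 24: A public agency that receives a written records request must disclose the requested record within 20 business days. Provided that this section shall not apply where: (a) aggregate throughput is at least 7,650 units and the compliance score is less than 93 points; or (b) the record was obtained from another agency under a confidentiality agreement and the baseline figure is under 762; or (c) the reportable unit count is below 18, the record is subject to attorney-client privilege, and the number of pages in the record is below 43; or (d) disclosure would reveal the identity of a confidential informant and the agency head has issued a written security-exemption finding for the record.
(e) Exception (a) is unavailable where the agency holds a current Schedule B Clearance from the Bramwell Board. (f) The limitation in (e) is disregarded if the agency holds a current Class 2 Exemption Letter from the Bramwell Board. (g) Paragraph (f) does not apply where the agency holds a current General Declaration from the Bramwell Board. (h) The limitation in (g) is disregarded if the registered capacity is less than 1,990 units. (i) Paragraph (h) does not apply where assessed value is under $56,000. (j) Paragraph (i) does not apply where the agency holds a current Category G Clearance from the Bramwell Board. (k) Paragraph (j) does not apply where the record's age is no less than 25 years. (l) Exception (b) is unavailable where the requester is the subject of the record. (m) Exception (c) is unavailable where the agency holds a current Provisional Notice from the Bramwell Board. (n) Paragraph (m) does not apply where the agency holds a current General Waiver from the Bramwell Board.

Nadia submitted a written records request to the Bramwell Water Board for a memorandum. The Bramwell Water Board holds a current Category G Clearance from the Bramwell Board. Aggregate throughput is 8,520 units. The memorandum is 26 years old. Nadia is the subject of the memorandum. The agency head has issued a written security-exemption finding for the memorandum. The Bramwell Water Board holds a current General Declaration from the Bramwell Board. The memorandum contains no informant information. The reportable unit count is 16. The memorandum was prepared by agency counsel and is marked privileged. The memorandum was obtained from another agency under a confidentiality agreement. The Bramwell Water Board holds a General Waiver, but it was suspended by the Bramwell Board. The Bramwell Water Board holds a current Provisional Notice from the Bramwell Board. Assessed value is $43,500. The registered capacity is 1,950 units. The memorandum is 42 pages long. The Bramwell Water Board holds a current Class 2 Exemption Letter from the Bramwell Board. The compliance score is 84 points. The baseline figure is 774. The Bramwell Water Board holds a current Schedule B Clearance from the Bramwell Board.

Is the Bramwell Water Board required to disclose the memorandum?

Exception (a): aggregate throughput is 8,520 units, meeting the 7,650 units threshold; the compliance score is 84 points, less than the 93 points limit — every condition holds. Turning to paragraphs (e)–(k): (e) is engaged — a current Schedule B Clearance is held. (f) operates (a current Class 2 Exemption Letter is held), but is itself disapplied by (g): (g) applies — a current General Declaration is held. (h) would limit (g) — the registered capacity is 1,950 units, less than the 1,990 units limit — but (i) sets (h) aside: (i) applies — assessed value is $43,500, under the $56,000 limit. (j) operates (a current Category G Clearance is held), but is itself disapplied by (k): (k) operates against (j): the record's age is 26 years, meeting the 25 years threshold. (a) is therefore removed.
Exception (b) does not apply: the baseline figure is 774, not under 762.
Exception (c) is satisfied on its face — the reportable unit count is 16, below the 18 limit; the memorandum is privileged; the number of pages in the record is 42, below the 43 limit. Turning to paragraphs (m)–(n): (m) operates against (c): a current Provisional Notice is held. (n) is inapplicable (the General Waiver is not current), so (m) stands. (c) is therefore removed.
Exception (d) does not apply: the memorandum contains no informant information.
Every exception is unavailable, so the rule governs.

Yes — the Bramwell Water Board must disclose the memorandum.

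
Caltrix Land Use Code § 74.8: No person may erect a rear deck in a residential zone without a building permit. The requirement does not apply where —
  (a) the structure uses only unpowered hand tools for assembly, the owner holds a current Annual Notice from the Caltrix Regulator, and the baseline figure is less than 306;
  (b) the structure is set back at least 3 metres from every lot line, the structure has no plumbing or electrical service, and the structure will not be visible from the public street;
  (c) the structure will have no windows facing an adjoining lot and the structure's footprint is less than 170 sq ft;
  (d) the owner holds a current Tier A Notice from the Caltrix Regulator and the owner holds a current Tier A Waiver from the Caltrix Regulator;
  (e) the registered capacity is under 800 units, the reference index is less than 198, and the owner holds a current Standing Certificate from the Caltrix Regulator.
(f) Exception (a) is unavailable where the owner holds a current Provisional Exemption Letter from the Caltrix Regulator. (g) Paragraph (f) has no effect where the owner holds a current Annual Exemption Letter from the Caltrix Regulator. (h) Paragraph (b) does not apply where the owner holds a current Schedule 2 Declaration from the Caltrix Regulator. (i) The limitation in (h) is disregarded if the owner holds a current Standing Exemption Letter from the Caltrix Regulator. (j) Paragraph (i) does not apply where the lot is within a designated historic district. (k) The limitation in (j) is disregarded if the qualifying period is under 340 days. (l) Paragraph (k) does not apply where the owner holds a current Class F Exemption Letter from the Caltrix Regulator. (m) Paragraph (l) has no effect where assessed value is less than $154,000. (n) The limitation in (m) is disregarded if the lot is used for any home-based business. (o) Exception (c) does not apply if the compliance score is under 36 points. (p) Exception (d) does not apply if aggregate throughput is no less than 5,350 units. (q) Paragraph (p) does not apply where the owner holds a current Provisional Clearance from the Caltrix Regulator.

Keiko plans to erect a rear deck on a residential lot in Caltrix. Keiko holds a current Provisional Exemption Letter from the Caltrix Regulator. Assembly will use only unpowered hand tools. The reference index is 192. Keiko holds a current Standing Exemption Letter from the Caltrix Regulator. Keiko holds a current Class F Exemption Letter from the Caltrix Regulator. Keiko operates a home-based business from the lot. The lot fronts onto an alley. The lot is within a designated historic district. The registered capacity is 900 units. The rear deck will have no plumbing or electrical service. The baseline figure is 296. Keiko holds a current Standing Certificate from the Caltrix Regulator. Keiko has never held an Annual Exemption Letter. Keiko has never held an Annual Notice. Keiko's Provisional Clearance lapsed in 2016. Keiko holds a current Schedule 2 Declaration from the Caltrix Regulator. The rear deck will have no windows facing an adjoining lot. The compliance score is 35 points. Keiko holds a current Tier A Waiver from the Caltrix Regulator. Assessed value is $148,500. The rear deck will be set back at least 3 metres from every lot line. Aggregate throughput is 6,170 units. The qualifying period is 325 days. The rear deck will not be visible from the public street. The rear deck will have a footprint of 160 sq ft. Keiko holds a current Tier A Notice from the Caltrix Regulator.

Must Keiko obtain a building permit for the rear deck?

Exception (a) does not apply: the Annual Notice is not current.
Exception (b): the setback is at least 3 m on every side; there is no plumbing or electrical service; the structure will not be visible from the street — every condition holds. But: (h) operates — a current Schedule 2 Declaration is held. (i) would limit (h) — a current Standing Exemption Letter is held — but (j) sets (i) aside: (j) operates against (i): the lot is in a historic district. (k) applies (the qualifying period is 325 days, under the 340 days limit), but is displaced by (l): (l) is engaged — a current Class F Exemption Letter is held. (m) would limit (l) — assessed value is $148,500, less than the $154,000 limit — but (n) sets (m) aside: (n) operates against (m): a home-based business operates on the lot. (b) is therefore removed.
All of (c)'s requirements are met (no windows face an adjoining lot; the structure's footprint is 160 sq ft, less than the 170 sq ft limit). Turning to paragraph (o): (o) operates against (c): the compliance score is 35 points, under the 36 points limit. Exception (c) does not apply.
Exception (d) is satisfied on its face — a current Tier A Notice is held; a current Tier A Waiver is held. However, paragraphs (p)–(q) must be considered: (p) is engaged — aggregate throughput is 6,170 units, meeting the 5,350 units threshold. (q) does not operate here (the Provisional Clearance is not current), so (p) stands. So (d) is unavailable.
Exception (e) fails — the registered capacity is 900 units, not under 800 units.
Every exception is unavailable, so the rule governs.

Yes — Keiko must obtain a building permit.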